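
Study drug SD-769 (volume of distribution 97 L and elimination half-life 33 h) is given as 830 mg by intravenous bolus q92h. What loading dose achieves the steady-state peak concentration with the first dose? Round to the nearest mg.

971 mg

f = (1/2)^(92/33) ≈ 0.144799; accumulation ratio R = 1/(1−f) ≈ 1.16932.
Loading dose to hit Cmax,ss on first dose: D_load = D_maint·R ≈ 830 × 1.16932 ≈ 970.54 mg.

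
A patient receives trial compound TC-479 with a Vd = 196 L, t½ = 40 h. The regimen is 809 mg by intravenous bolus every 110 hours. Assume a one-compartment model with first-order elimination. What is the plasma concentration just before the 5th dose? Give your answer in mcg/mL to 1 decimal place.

f = (1/2)^(τ/t½) = (1/2)^(110/40) ≈ 0.1487.
C₀ = D/Vd = 809/196 ≈ 4.128 mcg/mL.
Before the 5th dose, 4 doses have been given. Superposition: Cmin = C₀·(f + f² + … + f^4).
≈ 4.128 × (0.1487 + 0.0221 + 0.0033 + 0.0005) ≈ 4.128 × 0.1746 ≈ 0.721 mcg/mL.

0.7 mcg/mL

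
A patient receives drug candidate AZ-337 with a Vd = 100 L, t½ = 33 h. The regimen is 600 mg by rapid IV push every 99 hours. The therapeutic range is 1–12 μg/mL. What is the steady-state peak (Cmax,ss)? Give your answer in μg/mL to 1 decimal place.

τ = 99 h = 3 half-lives, so f = (1/2)^3 = 0.125.
Accumulation ratio R = 1/(1 − f) = 1/0.875 = 8/7.
Single-dose peak C₀ = D/Vd = 600/100 = 6 μg/mL.
Steady-state peak Cmax,ss = C₀·R = 6 × 8/7 ≈ 6.857 μg/mL.
Peak 6.9 μg/mL vs MTC 12 μg/mL: below toxic threshold.

6.9 μg/mL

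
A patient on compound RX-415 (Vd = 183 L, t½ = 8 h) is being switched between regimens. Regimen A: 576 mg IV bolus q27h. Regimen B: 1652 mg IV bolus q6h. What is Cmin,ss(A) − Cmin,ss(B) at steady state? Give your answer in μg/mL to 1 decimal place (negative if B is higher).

Regimen A: f = (1/2)^(27/8) ≈ 0.0964; Cmin,ss = (576/183)·f/(1−f) ≈ 0.336 μg/mL.
Regimen B: f = (1/2)^(6/8) ≈ 0.5946; Cmin,ss = (1652/183)·f/(1−f) ≈ 13.240 μg/mL.
Difference ≈ 0.336 − 13.240 ≈ -12.904 μg/mL.

-12.9 μg/mL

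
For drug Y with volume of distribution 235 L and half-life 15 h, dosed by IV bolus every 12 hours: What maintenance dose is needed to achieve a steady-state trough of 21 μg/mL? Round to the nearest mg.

τ/t½ = 12/15 ≈ 0.8, so f = (1/2)^(12/15) ≈ 0.574349.
Cmin,ss = (D/Vd)·f/(1−f), so D = Cmin,ss·Vd·(1−f)/f.
D = 21 × 235 × (1−f)/f ≈ 21 × 235 × 0.74110 ≈ 3657.33 mg.

3657 mg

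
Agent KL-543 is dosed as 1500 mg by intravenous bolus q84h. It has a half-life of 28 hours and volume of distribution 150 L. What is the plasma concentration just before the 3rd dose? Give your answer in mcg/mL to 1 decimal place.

f = (1/2)^(τ/t½) = (1/2)^(84/28) ≈ 0.1250.
C₀ = D/Vd = 1500/150 ≈ 10.000 mcg/mL.
Before the 3rd dose, 2 doses have been given. Superposition: Cmin = C₀·(f + f²).
≈ 10.000 × (0.1250 + 0.0156) ≈ 10.000 × 0.1406 ≈ 1.406 mcg/mL.

1.4 mcg/mL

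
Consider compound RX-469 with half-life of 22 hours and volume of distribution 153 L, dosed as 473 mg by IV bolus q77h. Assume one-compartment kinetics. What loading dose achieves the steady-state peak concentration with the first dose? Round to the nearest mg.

f = (1/2)^(77/22) ≈ 0.088388; accumulation ratio R = 1/(1−f) ≈ 1.09696.
Loading dose to hit Cmax,ss on first dose: D_load = D_maint·R ≈ 473 × 1.09696 ≈ 518.86 mg.

519 mg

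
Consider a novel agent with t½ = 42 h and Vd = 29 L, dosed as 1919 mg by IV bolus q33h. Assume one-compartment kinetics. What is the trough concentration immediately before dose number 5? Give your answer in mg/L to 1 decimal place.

f = (1/2)^(τ/t½) = (1/2)^(33/42) ≈ 0.5801.
C₀ = D/Vd = 1919/29 ≈ 66.172 mg/L.
Before the 5th dose, 4 doses have been given. Superposition: Cmin = C₀·(f + f² + … + f^4).
≈ 66.172 × (0.5801 + 0.3365 + 0.1952 + 0.1132) ≈ 66.172 × 1.2250 ≈ 81.061 mg/L.

81.1 mg/L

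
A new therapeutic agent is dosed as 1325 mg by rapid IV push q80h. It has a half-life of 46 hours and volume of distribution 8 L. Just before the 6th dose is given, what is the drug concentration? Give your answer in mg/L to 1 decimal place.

f = (1/2)^(τ/t½) = (1/2)^(80/46) ≈ 0.2996.
C₀ = D/Vd = 1325/8 ≈ 165.625 mg/L.
Before the 6th dose, 5 doses have been given. Superposition: Cmin = C₀·(f + f² + … + f^5).
≈ 165.625 × (0.2996 + 0.0898 + 0.0269 + 0.0081 + 0.0024) ≈ 165.625 × 0.4268 ≈ 70.689 mg/L.

70.7 mg/L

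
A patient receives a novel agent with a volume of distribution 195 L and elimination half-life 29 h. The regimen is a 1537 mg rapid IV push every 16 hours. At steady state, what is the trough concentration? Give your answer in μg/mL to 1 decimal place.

τ/t½ = 16/29 ≈ 0.55172, so fraction remaining f = (1/2)^(16/29) ≈ 0.6822.
Accumulation ratio R = 1/(1 − f) ≈ 1/0.3178 ≈ 3.1466.
Single-dose peak C₀ = D/Vd = 1537/195 ≈ 7.882 μg/mL.
Cmax,ss = C₀/(1 − f) ≈ 7.882/0.3178 ≈ 24.802 μg/mL.
Steady-state trough Cmin,ss = Cmax,ss·f ≈ 24.802 × 0.6822 ≈ 16.920 μg/mL.

16.9 μg/mL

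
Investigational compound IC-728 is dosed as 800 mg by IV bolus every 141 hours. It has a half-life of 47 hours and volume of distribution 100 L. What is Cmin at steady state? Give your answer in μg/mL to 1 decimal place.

τ = 141 h = 3 half-lives, so f = (1/2)^3 = 0.125.
At steady state, R = 1/(1 − 0.125) = 8/7.
Single-dose peak C₀ = D/Vd = 800/100 = 8 μg/mL.
Steady-state peak Cmax,ss = C₀·R = 8 × 8/7 ≈ 9.143 μg/mL.
Steady-state trough Cmin,ss = Cmax,ss·f ≈ 9.143 × 0.125 ≈ 1.143 μg/mL.

1.1 μg/mL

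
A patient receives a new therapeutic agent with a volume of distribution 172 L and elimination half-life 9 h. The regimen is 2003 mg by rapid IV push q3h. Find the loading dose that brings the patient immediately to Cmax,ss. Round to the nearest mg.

9709 mg

f = (1/2)^(3/9) ≈ 0.793701; accumulation ratio R = 1/(1−f) ≈ 4.84733.
Loading dose to hit Cmax,ss on first dose: D_load = D_maint·R ≈ 2003 × 4.84733 ≈ 9709.20 mg.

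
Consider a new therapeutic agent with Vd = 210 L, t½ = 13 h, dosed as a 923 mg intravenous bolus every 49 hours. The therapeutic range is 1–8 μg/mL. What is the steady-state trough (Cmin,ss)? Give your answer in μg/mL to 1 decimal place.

0.3 μg/mL

Over one 49-h interval, 49/13 ≈ 3.7692 half-lives elapse, leaving f ≈ 0.0733 of each dose.
At steady state, accumulation factor R = 1/(1 − e^(−kτ)) ≈ 1.0791.
Each bolus raises the concentration by D/Vd = 923/210 ≈ 4.395 μg/mL.
Steady-state peak Cmax,ss = C₀·R ≈ 4.395 × 1.0791 ≈ 4.743 μg/mL.
Steady-state trough Cmin,ss = Cmax,ss·f ≈ 4.743 × 0.0733 ≈ 0.348 μg/mL.
Trough 0.3 μg/mL vs MEC 1 μg/mL: subtherapeutic.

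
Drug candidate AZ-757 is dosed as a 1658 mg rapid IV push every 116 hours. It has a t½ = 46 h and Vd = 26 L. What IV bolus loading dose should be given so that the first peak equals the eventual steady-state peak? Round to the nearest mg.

2008 mg

f = (1/2)^(116/46) ≈ 0.174133; accumulation ratio R = 1/(1−f) ≈ 1.21085.
Loading dose to hit Cmax,ss on first dose: D_load = D_maint·R ≈ 1658 × 1.21085 ≈ 2007.59 mg.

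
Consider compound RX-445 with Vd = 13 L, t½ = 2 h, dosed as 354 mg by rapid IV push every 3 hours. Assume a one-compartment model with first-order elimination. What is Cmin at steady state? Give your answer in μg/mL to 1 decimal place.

k = ln2/t½ = ln2/2 ≈ 0.346574 h⁻¹; fraction remaining f = e^(−kτ) = e^(−0.346574×3) ≈ 0.3536.
Accumulation ratio R = 1/(1 − f) ≈ 1/0.6464 ≈ 1.5470.
Each bolus raises the concentration by D/Vd = 354/13 ≈ 27.231 μg/mL.
Steady-state peak Cmax,ss = C₀·R ≈ 27.231 × 1.5470 ≈ 42.126 μg/mL.
Steady-state trough Cmin,ss = Cmax,ss·f ≈ 42.126 × 0.3536 ≈ 14.896 μg/mL.

14.9 μg/mL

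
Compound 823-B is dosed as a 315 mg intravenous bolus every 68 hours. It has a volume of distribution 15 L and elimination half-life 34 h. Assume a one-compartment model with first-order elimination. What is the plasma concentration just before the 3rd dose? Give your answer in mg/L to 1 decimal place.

6.6 mg/L

f = (1/2)^(τ/t½) = (1/2)^(68/34) ≈ 0.2500.
C₀ = D/Vd = 315/15 ≈ 21.000 mg/L.
Before the 3rd dose, 2 doses have been given. Superposition: Cmin = C₀·(f + f²).
≈ 21.000 × (0.2500 + 0.0625) ≈ 21.000 × 0.3125 ≈ 6.562 mg/L.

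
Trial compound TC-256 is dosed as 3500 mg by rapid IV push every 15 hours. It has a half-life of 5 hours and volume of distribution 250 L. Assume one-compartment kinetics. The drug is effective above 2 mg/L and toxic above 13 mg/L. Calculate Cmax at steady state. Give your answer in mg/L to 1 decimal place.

The dosing interval is 3 half-lives, so f = 2^(−3) = 0.125.
At steady state, R = 1/(1 − 0.125) = 8/7.
Single-dose peak C₀ = D/Vd = 3500/250 = 14 mg/L.
Steady-state peak Cmax,ss = C₀·R = 14 × 8/7 ≈ 16.000 mg/L.
Peak 16.0 mg/L vs MTC 13 mg/L: exceeds toxic threshold.

16.0 mg/L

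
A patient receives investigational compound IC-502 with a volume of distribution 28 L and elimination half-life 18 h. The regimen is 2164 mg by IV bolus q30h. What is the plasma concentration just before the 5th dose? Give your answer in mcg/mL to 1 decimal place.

f = (1/2)^(τ/t½) = (1/2)^(30/18) ≈ 0.3150.
C₀ = D/Vd = 2164/28 ≈ 77.286 mcg/mL.
Before the 5th dose, 4 doses have been given. Superposition: Cmin = C₀·(f + f² + … + f^4).
≈ 77.286 × (0.3150 + 0.0992 + 0.0313 + 0.0098) ≈ 77.286 × 0.4553 ≈ 35.188 mcg/mL.

35.2 mcg/mL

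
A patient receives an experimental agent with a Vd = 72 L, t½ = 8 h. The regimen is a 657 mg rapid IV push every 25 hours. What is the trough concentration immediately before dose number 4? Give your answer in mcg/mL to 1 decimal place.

1.2 mcg/mL

f = (1/2)^(τ/t½) = (1/2)^(25/8) ≈ 0.1146.
C₀ = D/Vd = 657/72 ≈ 9.125 mcg/mL.
Before the 4th dose, 3 doses have been given. Superposition: Cmin = C₀·(f + f² + … + f^3).
≈ 9.125 × (0.1146 + 0.0131 + 0.0015) ≈ 9.125 × 0.1292 ≈ 1.179 mcg/mL.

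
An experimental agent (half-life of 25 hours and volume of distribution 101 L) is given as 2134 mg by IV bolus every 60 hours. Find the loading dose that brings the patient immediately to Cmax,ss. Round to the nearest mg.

f = (1/2)^(60/25) ≈ 0.189465; accumulation ratio R = 1/(1−f) ≈ 1.23375.
Loading dose to hit Cmax,ss on first dose: D_load = D_maint·R ≈ 2134 × 1.23375 ≈ 2632.82 mg.

2633 mg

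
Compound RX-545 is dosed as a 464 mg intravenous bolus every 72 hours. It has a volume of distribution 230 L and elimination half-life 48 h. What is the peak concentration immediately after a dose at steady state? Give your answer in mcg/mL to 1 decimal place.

3.1 mcg/mL

τ/t½ = 72/48 ≈ 1.5, so fraction remaining f = (1/2)^(72/48) ≈ 0.3536.
At steady state, accumulation factor R = 1/(1 − e^(−kτ)) ≈ 1.5470.
Each bolus raises the concentration by D/Vd = 464/230 ≈ 2.017 mcg/mL.
Steady-state peak Cmax,ss = C₀·R ≈ 2.017 × 1.5470 ≈ 3.120 mcg/mL.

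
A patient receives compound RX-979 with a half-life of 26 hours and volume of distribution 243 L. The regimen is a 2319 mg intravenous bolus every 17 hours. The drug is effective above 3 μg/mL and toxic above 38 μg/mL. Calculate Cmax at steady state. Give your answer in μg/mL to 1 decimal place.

k = ln2/t½ = ln2/26 ≈ 0.026660 h⁻¹; fraction remaining f = e^(−kτ) = e^(−0.026660×17) ≈ 0.6356.
Accumulation ratio R = 1/(1 − f) ≈ 1/0.3644 ≈ 2.7442.
Each bolus raises the concentration by D/Vd = 2319/243 ≈ 9.543 μg/mL.
Steady-state peak Cmax,ss = C₀·R ≈ 9.543 × 2.7442 ≈ 26.188 μg/mL.
Peak 26.2 μg/mL vs MTC 38 μg/mL: below toxic threshold.

26.2 μg/mL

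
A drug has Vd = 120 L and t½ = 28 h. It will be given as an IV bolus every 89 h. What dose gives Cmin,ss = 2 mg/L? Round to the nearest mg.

1933 mg

τ/t½ = 89/28 ≈ 3.1786, so f = (1/2)^(89/28) ≈ 0.110447.
Cmin,ss = (D/Vd)·f/(1−f), so D = Cmin,ss·Vd·(1−f)/f.
D = 2 × 120 × (1−f)/f ≈ 2 × 120 × 8.05412 ≈ 1932.99 mg.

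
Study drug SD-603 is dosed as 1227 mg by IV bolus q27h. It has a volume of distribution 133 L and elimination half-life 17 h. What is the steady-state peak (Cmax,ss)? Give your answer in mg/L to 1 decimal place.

k = ln2/t½ = ln2/17 ≈ 0.040773 h⁻¹; fraction remaining f = e^(−kτ) = e^(−0.040773×27) ≈ 0.3326.
At steady state, accumulation factor R = 1/(1 − e^(−kτ)) ≈ 1.4984.
Each bolus raises the concentration by D/Vd = 1227/133 ≈ 9.226 mg/L.
Steady-state peak Cmax,ss = C₀·R ≈ 9.226 × 1.4984 ≈ 13.824 mg/L.

13.8 mg/L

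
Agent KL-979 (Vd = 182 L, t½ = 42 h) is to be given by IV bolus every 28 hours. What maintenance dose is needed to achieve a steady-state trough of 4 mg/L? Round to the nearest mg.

428 mg

τ/t½ = 28/42 ≈ 0.66667, so f = (1/2)^(28/42) ≈ 0.629961.
Cmin,ss = (D/Vd)·f/(1−f), so D = Cmin,ss·Vd·(1−f)/f.
D = 4 × 182 × (1−f)/f ≈ 4 × 182 × 0.58740 ≈ 427.63 mg.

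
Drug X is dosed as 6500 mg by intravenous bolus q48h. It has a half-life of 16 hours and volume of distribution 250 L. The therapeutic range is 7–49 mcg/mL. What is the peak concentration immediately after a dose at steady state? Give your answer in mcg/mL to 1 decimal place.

τ = 48 h = 3 half-lives, so f = (1/2)^3 = 0.125.
Accumulation ratio R = 1/(1 − f) = 1/0.875 = 8/7.
Single-dose peak C₀ = D/Vd = 6500/250 = 26 mcg/mL.
Steady-state peak Cmax,ss = C₀·R = 26 × 8/7 ≈ 29.714 mcg/mL.
Peak 29.7 mcg/mL vs MTC 49 mcg/mL: below toxic threshold.

29.7 mcg/mL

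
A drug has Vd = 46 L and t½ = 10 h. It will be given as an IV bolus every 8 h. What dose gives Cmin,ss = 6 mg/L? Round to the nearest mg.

205 mg

τ/t½ = 8/10 ≈ 0.8, so f = (1/2)^(8/10) ≈ 0.574349.
Cmin,ss = (D/Vd)·f/(1−f), so D = Cmin,ss·Vd·(1−f)/f.
D = 6 × 46 × (1−f)/f ≈ 6 × 46 × 0.74110 ≈ 204.54 mg.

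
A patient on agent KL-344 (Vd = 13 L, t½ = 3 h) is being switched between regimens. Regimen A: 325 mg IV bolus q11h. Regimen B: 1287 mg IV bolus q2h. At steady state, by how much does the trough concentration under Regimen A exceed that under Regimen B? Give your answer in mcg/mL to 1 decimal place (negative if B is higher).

Regimen A: f = (1/2)^(11/3) ≈ 0.0787; Cmin,ss = (325/13)·f/(1−f) ≈ 2.136 mcg/mL.
Regimen B: f = (1/2)^(2/3) ≈ 0.6300; Cmin,ss = (1287/13)·f/(1−f) ≈ 168.568 mcg/mL.
Difference ≈ 2.136 − 168.568 ≈ -166.432 mcg/mL.

-166.4 mcg/mL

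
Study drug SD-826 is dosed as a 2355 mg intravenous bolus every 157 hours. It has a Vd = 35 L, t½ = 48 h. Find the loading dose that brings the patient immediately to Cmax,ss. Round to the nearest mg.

f = (1/2)^(157/48) ≈ 0.103605; accumulation ratio R = 1/(1−f) ≈ 1.11558.
Loading dose to hit Cmax,ss on first dose: D_load = D_maint·R ≈ 2355 × 1.11558 ≈ 2627.19 mg.

2627 mg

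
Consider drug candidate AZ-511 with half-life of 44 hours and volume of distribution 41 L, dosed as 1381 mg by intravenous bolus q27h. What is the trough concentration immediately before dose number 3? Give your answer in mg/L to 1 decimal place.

36.4 mg/L

f = (1/2)^(τ/t½) = (1/2)^(27/44) ≈ 0.6535.
C₀ = D/Vd = 1381/41 ≈ 33.683 mg/L.
Before the 3rd dose, 2 doses have been given. Superposition: Cmin = C₀·(f + f²).
≈ 33.683 × (0.6535 + 0.4271) ≈ 33.683 × 1.0806 ≈ 36.398 mg/L.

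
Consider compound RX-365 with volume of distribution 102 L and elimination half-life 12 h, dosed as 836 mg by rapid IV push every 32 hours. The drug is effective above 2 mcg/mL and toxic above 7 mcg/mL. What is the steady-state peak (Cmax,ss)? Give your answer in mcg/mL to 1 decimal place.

τ/t½ = 32/12 ≈ 2.6667, so fraction remaining f = (1/2)^(32/12) ≈ 0.1575.
Accumulation ratio R = 1/(1 − f) ≈ 1/0.8425 ≈ 1.1869.
Each bolus raises the concentration by D/Vd = 836/102 ≈ 8.196 mcg/mL.
Cmax,ss = C₀/(1 − f) ≈ 8.196/0.8425 ≈ 9.728 mcg/mL.
Peak 9.7 mcg/mL vs MTC 7 mcg/mL: exceeds toxic threshold.

9.7 mcg/mL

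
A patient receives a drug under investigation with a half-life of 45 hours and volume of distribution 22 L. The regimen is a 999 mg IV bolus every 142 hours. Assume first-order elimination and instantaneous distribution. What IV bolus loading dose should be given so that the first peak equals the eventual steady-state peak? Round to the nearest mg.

1125 mg

f = (1/2)^(142/45) ≈ 0.112223; accumulation ratio R = 1/(1−f) ≈ 1.12641.
Loading dose to hit Cmax,ss on first dose: D_load = D_maint·R ≈ 999 × 1.12641 ≈ 1125.28 mg.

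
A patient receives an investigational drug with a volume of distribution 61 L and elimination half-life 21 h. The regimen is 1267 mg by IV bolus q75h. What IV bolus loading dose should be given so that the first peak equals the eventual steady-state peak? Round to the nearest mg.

1383 mg

f = (1/2)^(75/21) ≈ 0.084119; accumulation ratio R = 1/(1−f) ≈ 1.09184.
Loading dose to hit Cmax,ss on first dose: D_load = D_maint·R ≈ 1267 × 1.09184 ≈ 1383.36 mg.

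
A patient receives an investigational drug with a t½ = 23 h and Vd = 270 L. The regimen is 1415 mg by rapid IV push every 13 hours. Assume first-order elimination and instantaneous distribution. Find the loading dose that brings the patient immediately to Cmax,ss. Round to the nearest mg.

4365 mg

f = (1/2)^(13/23) ≈ 0.675854; accumulation ratio R = 1/(1−f) ≈ 3.08503.
Loading dose to hit Cmax,ss on first dose: D_load = D_maint·R ≈ 1415 × 3.08503 ≈ 4365.32 mg.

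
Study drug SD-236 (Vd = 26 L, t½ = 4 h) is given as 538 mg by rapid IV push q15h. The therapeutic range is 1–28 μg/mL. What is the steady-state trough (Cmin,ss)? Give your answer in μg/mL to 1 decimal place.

1.7 μg/mL

k = ln2/t½ = ln2/4 ≈ 0.173287 h⁻¹; fraction remaining f = e^(−kτ) = e^(−0.173287×15) ≈ 0.0743.
At steady state, accumulation factor R = 1/(1 − e^(−kτ)) ≈ 1.0803.
Single-dose peak C₀ = D/Vd = 538/26 ≈ 20.692 μg/mL.
Steady-state peak Cmax,ss = C₀·R ≈ 20.692 × 1.0803 ≈ 22.354 μg/mL.
One interval later, Cmin,ss = Cmax,ss·e^(−kτ) ≈ 22.354 × 0.0743 ≈ 1.661 μg/mL.
Trough 1.7 μg/mL vs MEC 1 μg/mL: adequate.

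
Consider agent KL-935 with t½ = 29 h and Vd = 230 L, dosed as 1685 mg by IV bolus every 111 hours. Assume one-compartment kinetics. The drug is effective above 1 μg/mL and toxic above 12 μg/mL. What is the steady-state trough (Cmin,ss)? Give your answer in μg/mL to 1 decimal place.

0.6 μg/mL

Over one 111-h interval, 111/29 ≈ 3.8276 half-lives elapse, leaving f ≈ 0.0704 of each dose.
At steady state, accumulation factor R = 1/(1 − e^(−kτ)) ≈ 1.0757.
Each bolus raises the concentration by D/Vd = 1685/230 ≈ 7.326 μg/mL.
Steady-state peak Cmax,ss = C₀·R ≈ 7.326 × 1.0757 ≈ 7.881 μg/mL.
Steady-state trough Cmin,ss = Cmax,ss·f ≈ 7.881 × 0.0704 ≈ 0.555 μg/mL.
Trough 0.6 μg/mL vs MEC 1 μg/mL: subtherapeutic.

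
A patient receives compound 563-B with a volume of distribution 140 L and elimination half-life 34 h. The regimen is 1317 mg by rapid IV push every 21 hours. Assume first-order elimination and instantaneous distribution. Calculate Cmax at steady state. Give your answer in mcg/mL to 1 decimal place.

τ/t½ = 21/34 ≈ 0.61765, so fraction remaining f = (1/2)^(21/34) ≈ 0.6517.
Accumulation ratio R = 1/(1 − f) ≈ 1/0.3483 ≈ 2.8711.
Single-dose peak C₀ = D/Vd = 1317/140 ≈ 9.407 mcg/mL.
Steady-state peak Cmax,ss = C₀·R ≈ 9.407 × 2.8711 ≈ 27.008 mcg/mL.

27.0 mcg/mL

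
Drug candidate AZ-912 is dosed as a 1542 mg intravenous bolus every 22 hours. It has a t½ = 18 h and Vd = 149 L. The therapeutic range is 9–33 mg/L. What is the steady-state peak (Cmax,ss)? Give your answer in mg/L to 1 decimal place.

k = ln2/t½ = ln2/18 ≈ 0.038508 h⁻¹; fraction remaining f = e^(−kτ) = e^(−0.038508×22) ≈ 0.4286.
Accumulation ratio R = 1/(1 − f) ≈ 1/0.5714 ≈ 1.7501.
Each bolus raises the concentration by D/Vd = 1542/149 ≈ 10.349 mg/L.
Cmax,ss = C₀/(1 − f) ≈ 10.349/0.5714 ≈ 18.112 mg/L.
Peak 18.1 mg/L vs MTC 33 mg/L: below toxic threshold.

18.1 mg/L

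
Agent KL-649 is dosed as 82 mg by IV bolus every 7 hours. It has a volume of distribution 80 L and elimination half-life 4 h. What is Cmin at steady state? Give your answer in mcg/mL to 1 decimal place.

0.4 mcg/mL

τ/t½ = 7/4 ≈ 1.75, so fraction remaining f = (1/2)^(7/4) ≈ 0.2973.
Accumulation ratio R = 1/(1 − f) ≈ 1/0.7027 ≈ 1.4231.
Single-dose peak C₀ = D/Vd = 82/80 ≈ 1.025 mcg/mL.
Steady-state peak Cmax,ss = C₀·R ≈ 1.025 × 1.4231 ≈ 1.459 mcg/mL.
One interval later, Cmin,ss = Cmax,ss·e^(−kτ) ≈ 1.459 × 0.2973 ≈ 0.434 mcg/mL.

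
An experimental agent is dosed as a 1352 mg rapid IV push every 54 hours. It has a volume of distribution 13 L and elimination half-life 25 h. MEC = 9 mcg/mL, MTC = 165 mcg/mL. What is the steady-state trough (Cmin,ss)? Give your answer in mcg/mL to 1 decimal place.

30.0 mcg/mL

Over one 54-h interval, 54/25 ≈ 2.16 half-lives elapse, leaving f ≈ 0.2238 of each dose.
At steady state, accumulation factor R = 1/(1 − e^(−kτ)) ≈ 1.2883.
Single-dose peak C₀ = D/Vd = 1352/13 ≈ 104.000 mcg/mL.
Cmax,ss = C₀/(1 − f) ≈ 104.000/0.7762 ≈ 133.986 mcg/mL.
Steady-state trough Cmin,ss = Cmax,ss·f ≈ 133.986 × 0.2238 ≈ 29.986 mcg/mL.
Trough 30.0 mcg/mL vs MEC 9 mcg/mL: adequate.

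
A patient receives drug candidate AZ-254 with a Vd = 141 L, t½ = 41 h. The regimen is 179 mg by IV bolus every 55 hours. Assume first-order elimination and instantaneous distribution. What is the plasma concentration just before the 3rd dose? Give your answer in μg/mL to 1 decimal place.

0.7 μg/mL

f = (1/2)^(τ/t½) = (1/2)^(55/41) ≈ 0.3946.
C₀ = D/Vd = 179/141 ≈ 1.270 μg/mL.
Before the 3rd dose, 2 doses have been given. Superposition: Cmin = C₀·(f + f²).
≈ 1.270 × (0.3946 + 0.1557) ≈ 1.270 × 0.5503 ≈ 0.699 μg/mL.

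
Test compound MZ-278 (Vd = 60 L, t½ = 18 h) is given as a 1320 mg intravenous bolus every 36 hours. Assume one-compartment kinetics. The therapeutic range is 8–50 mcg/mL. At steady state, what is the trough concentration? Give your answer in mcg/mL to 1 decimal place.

The dosing interval is 2 half-lives, so f = 2^(−2) = 0.25.
Accumulation ratio R = 1/(1 − f) = 1/0.75 = 4/3.
Single-dose peak C₀ = D/Vd = 1320/60 = 22 mcg/mL.
Steady-state peak Cmax,ss = C₀·R = 22 × 4/3 ≈ 29.333 mcg/mL.
Steady-state trough Cmin,ss = Cmax,ss·f ≈ 29.333 × 0.25 ≈ 7.333 mcg/mL.
Trough 7.3 mcg/mL vs MEC 8 mcg/mL: subtherapeutic.

7.3 mcg/mL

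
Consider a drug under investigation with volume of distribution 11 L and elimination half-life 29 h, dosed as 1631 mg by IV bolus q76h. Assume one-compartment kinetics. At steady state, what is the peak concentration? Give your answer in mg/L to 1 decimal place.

177.1 mg/L

k = ln2/t½ = ln2/29 ≈ 0.023902 h⁻¹; fraction remaining f = e^(−kτ) = e^(−0.023902×76) ≈ 0.1626.
Accumulation ratio R = 1/(1 − f) ≈ 1/0.8374 ≈ 1.1942.
Each bolus raises the concentration by D/Vd = 1631/11 ≈ 148.273 mg/L.
Steady-state peak Cmax,ss = C₀·R ≈ 148.273 × 1.1942 ≈ 177.068 mg/L.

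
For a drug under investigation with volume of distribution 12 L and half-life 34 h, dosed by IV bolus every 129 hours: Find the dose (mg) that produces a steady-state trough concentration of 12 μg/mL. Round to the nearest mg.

τ/t½ = 129/34 ≈ 3.7941, so f = (1/2)^(129/34) ≈ 0.072087.
Cmin,ss = (D/Vd)·f/(1−f), so D = Cmin,ss·Vd·(1−f)/f.
D = 12 × 12 × (1−f)/f ≈ 12 × 12 × 12.87213 ≈ 1853.59 mg.

1854 mg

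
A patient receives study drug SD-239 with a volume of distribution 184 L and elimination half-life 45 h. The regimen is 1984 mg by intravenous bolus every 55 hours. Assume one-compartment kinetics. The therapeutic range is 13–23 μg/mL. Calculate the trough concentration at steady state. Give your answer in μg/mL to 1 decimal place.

8.1 μg/mL

τ/t½ = 55/45 ≈ 1.2222, so fraction remaining f = (1/2)^(55/45) ≈ 0.4286.
Single-dose peak C₀ = D/Vd = 1984/184 ≈ 10.783 μg/mL.
Steady-state trough Cmin,ss = C₀·f/(1−f) ≈ 10.783 × 0.4286/0.5714 ≈ 8.088 μg/mL.
Trough 8.1 μg/mL vs MEC 13 μg/mL: subtherapeutic.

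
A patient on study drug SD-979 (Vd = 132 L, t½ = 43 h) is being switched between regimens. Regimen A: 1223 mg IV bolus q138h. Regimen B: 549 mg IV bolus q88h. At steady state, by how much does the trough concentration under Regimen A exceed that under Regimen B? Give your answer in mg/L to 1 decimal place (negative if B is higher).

Regimen A: f = (1/2)^(138/43) ≈ 0.1081; Cmin,ss = (1223/132)·f/(1−f) ≈ 1.123 mg/L.
Regimen B: f = (1/2)^(88/43) ≈ 0.2421; Cmin,ss = (549/132)·f/(1−f) ≈ 1.329 mg/L.
Difference ≈ 1.123 − 1.329 ≈ -0.206 mg/L.

-0.2 mg/L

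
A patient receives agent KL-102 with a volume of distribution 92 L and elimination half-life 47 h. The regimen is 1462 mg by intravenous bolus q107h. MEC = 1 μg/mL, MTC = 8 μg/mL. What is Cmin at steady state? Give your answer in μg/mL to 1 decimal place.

τ/t½ = 107/47 ≈ 2.2766, so fraction remaining f = (1/2)^(107/47) ≈ 0.2064.
Each bolus raises the concentration by D/Vd = 1462/92 ≈ 15.891 μg/mL.
Steady-state trough Cmin,ss = C₀·f/(1−f) ≈ 15.891 × 0.2064/0.7936 ≈ 4.133 μg/mL.
Trough 4.1 μg/mL vs MEC 1 μg/mL: adequate.

4.1 μg/mL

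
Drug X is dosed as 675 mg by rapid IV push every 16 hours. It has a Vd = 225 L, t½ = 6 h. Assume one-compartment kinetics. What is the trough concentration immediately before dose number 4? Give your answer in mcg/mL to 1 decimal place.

f = (1/2)^(τ/t½) = (1/2)^(16/6) ≈ 0.1575.
C₀ = D/Vd = 675/225 ≈ 3.000 mcg/mL.
Before the 4th dose, 3 doses have been given. Superposition: Cmin = C₀·(f + f² + … + f^3).
≈ 3.000 × (0.1575 + 0.0248 + 0.0039) ≈ 3.000 × 0.1862 ≈ 0.559 mcg/mL.

0.6 mcg/mL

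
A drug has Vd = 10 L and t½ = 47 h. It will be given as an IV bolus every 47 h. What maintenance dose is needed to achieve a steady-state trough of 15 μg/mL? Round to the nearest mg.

150 mg

τ/t½ = 47/47 ≈ 1, so f = (1/2)^(47/47) ≈ 0.500000.
Cmin,ss = (D/Vd)·f/(1−f), so D = Cmin,ss·Vd·(1−f)/f.
D = 15 × 10 × (1−f)/f ≈ 15 × 10 × 1.00000 ≈ 150.00 mg.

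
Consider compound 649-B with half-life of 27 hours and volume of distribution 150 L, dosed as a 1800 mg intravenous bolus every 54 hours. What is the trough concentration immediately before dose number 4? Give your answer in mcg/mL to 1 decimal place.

f = (1/2)^(τ/t½) = (1/2)^(54/27) ≈ 0.2500.
C₀ = D/Vd = 1800/150 ≈ 12.000 mcg/mL.
Before the 4th dose, 3 doses have been given. Superposition: Cmin = C₀·(f + f² + … + f^3).
≈ 12.000 × (0.2500 + 0.0625 + 0.0156) ≈ 12.000 × 0.3281 ≈ 3.937 mcg/mL.

3.9 mcg/mL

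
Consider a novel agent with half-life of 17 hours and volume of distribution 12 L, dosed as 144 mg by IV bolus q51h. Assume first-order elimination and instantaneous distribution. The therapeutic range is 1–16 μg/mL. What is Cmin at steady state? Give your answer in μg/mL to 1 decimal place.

1.7 μg/mL

The dosing interval is 3 half-lives, so f = 2^(−3) = 0.125.
Accumulation ratio R = 1/(1 − f) = 1/0.875 = 8/7.
Single-dose peak C₀ = D/Vd = 144/12 = 12 μg/mL.
Steady-state peak Cmax,ss = C₀·R = 12 × 8/7 ≈ 13.714 μg/mL.
Steady-state trough Cmin,ss = Cmax,ss·f ≈ 13.714 × 0.125 ≈ 1.714 μg/mL.
Trough 1.7 μg/mL vs MEC 1 μg/mL: adequate.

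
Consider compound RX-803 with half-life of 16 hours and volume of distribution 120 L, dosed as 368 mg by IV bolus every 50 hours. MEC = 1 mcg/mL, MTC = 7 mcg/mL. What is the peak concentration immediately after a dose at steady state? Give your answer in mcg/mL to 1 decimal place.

τ/t½ = 50/16 ≈ 3.125, so fraction remaining f = (1/2)^(50/16) ≈ 0.1146.
At steady state, accumulation factor R = 1/(1 − e^(−kτ)) ≈ 1.1294.
Single-dose peak C₀ = D/Vd = 368/120 ≈ 3.067 mcg/mL.
Steady-state peak Cmax,ss = C₀·R ≈ 3.067 × 1.1294 ≈ 3.464 mcg/mL.
Peak 3.5 mcg/mL vs MTC 7 mcg/mL: below toxic threshold.

3.5 mcg/mL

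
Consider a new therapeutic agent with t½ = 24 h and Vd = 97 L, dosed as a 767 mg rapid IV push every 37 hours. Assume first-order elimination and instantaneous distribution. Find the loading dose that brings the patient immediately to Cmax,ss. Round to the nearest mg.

1168 mg

f = (1/2)^(37/24) ≈ 0.343488; accumulation ratio R = 1/(1−f) ≈ 1.52320.
Loading dose to hit Cmax,ss on first dose: D_load = D_maint·R ≈ 767 × 1.52320 ≈ 1168.29 mg.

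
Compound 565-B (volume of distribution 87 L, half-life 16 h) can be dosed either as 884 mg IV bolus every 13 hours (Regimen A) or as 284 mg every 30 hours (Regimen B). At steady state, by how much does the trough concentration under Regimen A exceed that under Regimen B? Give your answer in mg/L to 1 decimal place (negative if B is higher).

Regimen A: f = (1/2)^(13/16) ≈ 0.5694; Cmin,ss = (884/87)·f/(1−f) ≈ 13.436 mg/L.
Regimen B: f = (1/2)^(30/16) ≈ 0.2726; Cmin,ss = (284/87)·f/(1−f) ≈ 1.223 mg/L.
Difference ≈ 13.436 − 1.223 ≈ 12.213 mg/L.

12.2 mg/L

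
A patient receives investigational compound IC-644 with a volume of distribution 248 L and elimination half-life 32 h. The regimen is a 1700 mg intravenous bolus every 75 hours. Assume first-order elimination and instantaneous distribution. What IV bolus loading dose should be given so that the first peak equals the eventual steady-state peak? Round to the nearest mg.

f = (1/2)^(75/32) ≈ 0.196998; accumulation ratio R = 1/(1−f) ≈ 1.24533.
Loading dose to hit Cmax,ss on first dose: D_load = D_maint·R ≈ 1700 × 1.24533 ≈ 2117.06 mg.

2117 mg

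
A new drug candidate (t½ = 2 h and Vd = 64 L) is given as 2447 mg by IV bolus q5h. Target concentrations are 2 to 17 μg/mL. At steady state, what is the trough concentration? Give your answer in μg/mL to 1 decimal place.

τ/t½ = 5/2 ≈ 2.5, so fraction remaining f = (1/2)^(5/2) ≈ 0.1768.
Single-dose peak C₀ = D/Vd = 2447/64 ≈ 38.234 μg/mL.
Steady-state trough Cmin,ss = C₀·f/(1−f) ≈ 38.234 × 0.1768/0.8232 ≈ 8.212 μg/mL.
Trough 8.2 μg/mL vs MEC 2 μg/mL: adequate.

8.2 μg/mL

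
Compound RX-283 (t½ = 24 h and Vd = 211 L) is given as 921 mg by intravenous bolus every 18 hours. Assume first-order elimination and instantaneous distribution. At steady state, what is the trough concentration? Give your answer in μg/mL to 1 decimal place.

6.4 μg/mL

Over one 18-h interval, 18/24 ≈ 0.75 half-lives elapse, leaving f ≈ 0.5946 of each dose.
Accumulation ratio R = 1/(1 − f) ≈ 1/0.4054 ≈ 2.4667.
Single-dose peak C₀ = D/Vd = 921/211 ≈ 4.365 μg/mL.
Cmax,ss = C₀/(1 − f) ≈ 4.365/0.4054 ≈ 10.767 μg/mL.
Steady-state trough Cmin,ss = Cmax,ss·f ≈ 10.767 × 0.5946 ≈ 6.402 μg/mL.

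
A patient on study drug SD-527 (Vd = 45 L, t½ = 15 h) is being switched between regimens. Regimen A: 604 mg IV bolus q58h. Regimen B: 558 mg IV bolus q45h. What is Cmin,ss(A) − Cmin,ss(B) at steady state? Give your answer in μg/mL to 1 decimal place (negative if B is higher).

Regimen A: f = (1/2)^(58/15) ≈ 0.0686; Cmin,ss = (604/45)·f/(1−f) ≈ 0.989 μg/mL.
Regimen B: f = (1/2)^(45/15) ≈ 0.1250; Cmin,ss = (558/45)·f/(1−f) ≈ 1.771 μg/mL.
Difference ≈ 0.989 − 1.771 ≈ -0.782 μg/mL.

-0.8 μg/mL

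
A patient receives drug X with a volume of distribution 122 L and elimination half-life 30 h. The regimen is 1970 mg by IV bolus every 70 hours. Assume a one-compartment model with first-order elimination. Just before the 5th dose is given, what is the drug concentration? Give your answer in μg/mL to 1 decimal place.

4.0 μg/mL

f = (1/2)^(τ/t½) = (1/2)^(70/30) ≈ 0.1984.
C₀ = D/Vd = 1970/122 ≈ 16.148 μg/mL.
Before the 5th dose, 4 doses have been given. Superposition: Cmin = C₀·(f + f² + … + f^4).
≈ 16.148 × (0.1984 + 0.0394 + 0.0078 + 0.0015) ≈ 16.148 × 0.2471 ≈ 3.990 μg/mL.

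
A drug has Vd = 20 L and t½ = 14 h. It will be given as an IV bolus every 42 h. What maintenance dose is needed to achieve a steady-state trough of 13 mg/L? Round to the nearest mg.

τ/t½ = 42/14 ≈ 3, so f = (1/2)^(42/14) ≈ 0.125000.
Cmin,ss = (D/Vd)·f/(1−f), so D = Cmin,ss·Vd·(1−f)/f.
D = 13 × 20 × (1−f)/f ≈ 13 × 20 × 7.00000 ≈ 1820.00 mg.

1820 mg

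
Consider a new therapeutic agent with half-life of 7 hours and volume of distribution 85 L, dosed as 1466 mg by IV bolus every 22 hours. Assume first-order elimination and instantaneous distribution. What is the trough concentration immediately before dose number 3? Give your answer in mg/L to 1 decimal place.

2.2 mg/L

f = (1/2)^(τ/t½) = (1/2)^(22/7) ≈ 0.1132.
C₀ = D/Vd = 1466/85 ≈ 17.247 mg/L.
Before the 3rd dose, 2 doses have been given. Superposition: Cmin = C₀·(f + f²).
≈ 17.247 × (0.1132 + 0.0128) ≈ 17.247 × 0.1260 ≈ 2.173 mg/L.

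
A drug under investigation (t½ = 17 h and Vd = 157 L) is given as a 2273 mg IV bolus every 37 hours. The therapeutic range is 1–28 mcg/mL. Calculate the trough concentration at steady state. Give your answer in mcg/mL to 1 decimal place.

4.1 mcg/mL

Over one 37-h interval, 37/17 ≈ 2.1765 half-lives elapse, leaving f ≈ 0.2212 of each dose.
Each bolus raises the concentration by D/Vd = 2273/157 ≈ 14.478 mcg/mL.
Steady-state trough Cmin,ss = C₀·f/(1−f) ≈ 14.478 × 0.2212/0.7788 ≈ 4.112 mcg/mL.
Trough 4.1 mcg/mL vs MEC 1 mcg/mL: adequate.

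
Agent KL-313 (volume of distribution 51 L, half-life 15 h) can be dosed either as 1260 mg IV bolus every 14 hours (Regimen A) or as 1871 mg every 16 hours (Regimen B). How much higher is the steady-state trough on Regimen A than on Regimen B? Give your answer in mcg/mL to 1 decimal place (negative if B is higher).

Regimen A: f = (1/2)^(14/15) ≈ 0.5236; Cmin,ss = (1260/51)·f/(1−f) ≈ 27.154 mcg/mL.
Regimen B: f = (1/2)^(16/15) ≈ 0.4774; Cmin,ss = (1871/51)·f/(1−f) ≈ 33.513 mcg/mL.
Difference ≈ 27.154 − 33.513 ≈ -6.359 mcg/mL.

-6.4 mcg/mL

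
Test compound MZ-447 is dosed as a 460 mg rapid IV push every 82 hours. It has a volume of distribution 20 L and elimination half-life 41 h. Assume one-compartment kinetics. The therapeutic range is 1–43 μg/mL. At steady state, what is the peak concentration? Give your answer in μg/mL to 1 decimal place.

30.7 μg/mL

The dosing interval is 2 half-lives, so f = 2^(−2) = 0.25.
At steady state, R = 1/(1 − 0.25) = 4/3.
Single-dose peak C₀ = D/Vd = 460/20 = 23 μg/mL.
Steady-state peak Cmax,ss = C₀·R = 23 × 4/3 ≈ 30.667 μg/mL.
Peak 30.7 μg/mL vs MTC 43 μg/mL: below toxic threshold.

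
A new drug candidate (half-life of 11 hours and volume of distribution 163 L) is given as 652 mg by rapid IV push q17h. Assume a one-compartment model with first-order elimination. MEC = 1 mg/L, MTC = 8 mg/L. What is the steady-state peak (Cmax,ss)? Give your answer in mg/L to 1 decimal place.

τ/t½ = 17/11 ≈ 1.5455, so fraction remaining f = (1/2)^(17/11) ≈ 0.3426.
Accumulation ratio R = 1/(1 − f) ≈ 1/0.6574 ≈ 1.5211.
Each bolus raises the concentration by D/Vd = 652/163 ≈ 4.000 mg/L.
Steady-state peak Cmax,ss = C₀·R ≈ 4.000 × 1.5211 ≈ 6.084 mg/L.
Peak 6.1 mg/L vs MTC 8 mg/L: below toxic threshold.

6.1 mg/L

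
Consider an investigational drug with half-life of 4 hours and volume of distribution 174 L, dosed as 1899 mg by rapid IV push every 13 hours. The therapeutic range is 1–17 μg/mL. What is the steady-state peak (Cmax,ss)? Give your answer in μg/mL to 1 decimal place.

k = ln2/t½ = ln2/4 ≈ 0.173287 h⁻¹; fraction remaining f = e^(−kτ) = e^(−0.173287×13) ≈ 0.1051.
Accumulation ratio R = 1/(1 − f) ≈ 1/0.8949 ≈ 1.1174.
Each bolus raises the concentration by D/Vd = 1899/174 ≈ 10.914 μg/mL.
Cmax,ss = C₀/(1 − f) ≈ 10.914/0.8949 ≈ 12.196 μg/mL.
Peak 12.2 μg/mL vs MTC 17 μg/mL: below toxic threshold.

12.2 μg/mL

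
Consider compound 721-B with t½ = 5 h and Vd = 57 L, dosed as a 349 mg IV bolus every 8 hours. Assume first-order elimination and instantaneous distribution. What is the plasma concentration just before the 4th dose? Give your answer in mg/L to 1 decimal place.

f = (1/2)^(τ/t½) = (1/2)^(8/5) ≈ 0.3299.
C₀ = D/Vd = 349/57 ≈ 6.123 mg/L.
Before the 4th dose, 3 doses have been given. Superposition: Cmin = C₀·(f + f² + … + f^3).
≈ 6.123 × (0.3299 + 0.1088 + 0.0359) ≈ 6.123 × 0.4746 ≈ 2.906 mg/L.

2.9 mg/L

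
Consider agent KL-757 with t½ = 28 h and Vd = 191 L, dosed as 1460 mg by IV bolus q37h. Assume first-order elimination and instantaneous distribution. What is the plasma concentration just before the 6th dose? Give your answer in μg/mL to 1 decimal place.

5.0 μg/mL

f = (1/2)^(τ/t½) = (1/2)^(37/28) ≈ 0.4001.
C₀ = D/Vd = 1460/191 ≈ 7.644 μg/mL.
Before the 6th dose, 5 doses have been given. Superposition: Cmin = C₀·(f + f² + … + f^5).
≈ 7.644 × (0.4001 + 0.1601 + 0.0640 + 0.0256 + 0.0103) ≈ 7.644 × 0.6601 ≈ 5.046 μg/mL.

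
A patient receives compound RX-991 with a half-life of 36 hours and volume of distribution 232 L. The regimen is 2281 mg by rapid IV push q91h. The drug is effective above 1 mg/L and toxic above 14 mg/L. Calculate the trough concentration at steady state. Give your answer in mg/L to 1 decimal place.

2.1 mg/L

k = ln2/t½ = ln2/36 ≈ 0.019254 h⁻¹; fraction remaining f = e^(−kτ) = e^(−0.019254×91) ≈ 0.1734.
At steady state, accumulation factor R = 1/(1 − e^(−kτ)) ≈ 1.2098.
Single-dose peak C₀ = D/Vd = 2281/232 ≈ 9.832 mg/L.
Steady-state peak Cmax,ss = C₀·R ≈ 9.832 × 1.2098 ≈ 11.895 mg/L.
One interval later, Cmin,ss = Cmax,ss·e^(−kτ) ≈ 11.895 × 0.1734 ≈ 2.063 mg/L.
Trough 2.1 mg/L vs MEC 1 mg/L: adequate.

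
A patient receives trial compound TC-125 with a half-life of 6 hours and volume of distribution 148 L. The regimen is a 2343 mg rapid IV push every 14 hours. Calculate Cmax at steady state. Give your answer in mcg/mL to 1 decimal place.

19.7 mcg/mL

τ/t½ = 14/6 ≈ 2.3333, so fraction remaining f = (1/2)^(14/6) ≈ 0.1984.
Accumulation ratio R = 1/(1 − f) ≈ 1/0.8016 ≈ 1.2475.
Single-dose peak C₀ = D/Vd = 2343/148 ≈ 15.831 mcg/mL.
Steady-state peak Cmax,ss = C₀·R ≈ 15.831 × 1.2475 ≈ 19.749 mcg/mL.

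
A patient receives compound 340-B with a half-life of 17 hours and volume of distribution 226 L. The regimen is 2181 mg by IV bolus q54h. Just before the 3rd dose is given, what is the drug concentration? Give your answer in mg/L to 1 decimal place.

1.2 mg/L

f = (1/2)^(τ/t½) = (1/2)^(54/17) ≈ 0.1106.
C₀ = D/Vd = 2181/226 ≈ 9.650 mg/L.
Before the 3rd dose, 2 doses have been given. Superposition: Cmin = C₀·(f + f²).
≈ 9.650 × (0.1106 + 0.0122) ≈ 9.650 × 0.1228 ≈ 1.185 mg/L.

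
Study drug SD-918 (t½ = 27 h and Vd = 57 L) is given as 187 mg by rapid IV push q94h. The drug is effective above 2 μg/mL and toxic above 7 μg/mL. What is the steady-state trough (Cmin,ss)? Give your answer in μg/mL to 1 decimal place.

0.3 μg/mL

Over one 94-h interval, 94/27 ≈ 3.4815 half-lives elapse, leaving f ≈ 0.0895 of each dose.
Each bolus raises the concentration by D/Vd = 187/57 ≈ 3.281 μg/mL.
Steady-state trough Cmin,ss = C₀·f/(1−f) ≈ 3.281 × 0.0895/0.9105 ≈ 0.323 μg/mL.
Trough 0.3 μg/mL vs MEC 2 μg/mL: subtherapeutic.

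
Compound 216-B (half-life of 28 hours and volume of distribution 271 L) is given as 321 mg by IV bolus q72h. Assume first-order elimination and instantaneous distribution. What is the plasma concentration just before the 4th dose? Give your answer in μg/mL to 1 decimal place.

f = (1/2)^(τ/t½) = (1/2)^(72/28) ≈ 0.1682.
C₀ = D/Vd = 321/271 ≈ 1.185 μg/mL.
Before the 4th dose, 3 doses have been given. Superposition: Cmin = C₀·(f + f² + … + f^3).
≈ 1.185 × (0.1682 + 0.0283 + 0.0048) ≈ 1.185 × 0.2013 ≈ 0.239 μg/mL.

0.2 μg/mL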